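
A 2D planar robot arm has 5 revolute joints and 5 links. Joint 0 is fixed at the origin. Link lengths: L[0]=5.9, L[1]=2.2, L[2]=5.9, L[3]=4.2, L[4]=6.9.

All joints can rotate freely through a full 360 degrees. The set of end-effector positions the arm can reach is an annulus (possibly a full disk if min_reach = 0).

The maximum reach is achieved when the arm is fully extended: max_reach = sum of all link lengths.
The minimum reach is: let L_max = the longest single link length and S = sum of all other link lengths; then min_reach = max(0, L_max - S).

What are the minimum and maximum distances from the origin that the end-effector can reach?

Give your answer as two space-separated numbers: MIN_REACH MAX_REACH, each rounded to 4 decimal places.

Answer: 0.0000 25.1000

Derivation:
Link lengths: [5.9, 2.2, 5.9, 4.2, 6.9]
max_reach = 5.9 + 2.2 + 5.9 + 4.2 + 6.9 = 25.1
L_max = max([5.9, 2.2, 5.9, 4.2, 6.9]) = 6.9
S (sum of others) = 25.1 - 6.9 = 18.2
min_reach = max(0, 6.9 - 18.2) = max(0, -11.3) = 0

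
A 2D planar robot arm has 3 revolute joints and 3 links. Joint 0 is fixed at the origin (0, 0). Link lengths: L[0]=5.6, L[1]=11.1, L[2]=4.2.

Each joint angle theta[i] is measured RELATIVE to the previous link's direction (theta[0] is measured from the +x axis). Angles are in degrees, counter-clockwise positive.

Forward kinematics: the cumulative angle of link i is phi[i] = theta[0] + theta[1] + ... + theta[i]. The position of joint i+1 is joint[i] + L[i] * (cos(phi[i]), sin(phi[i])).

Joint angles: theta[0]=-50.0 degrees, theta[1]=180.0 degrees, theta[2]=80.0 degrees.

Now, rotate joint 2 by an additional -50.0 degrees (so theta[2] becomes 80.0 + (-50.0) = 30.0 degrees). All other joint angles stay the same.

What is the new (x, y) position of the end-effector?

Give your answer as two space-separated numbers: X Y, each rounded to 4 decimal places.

Answer: -7.4820 5.6497

Derivation:
joint[0] = (0.0000, 0.0000)  (base)
link 0: phi[0] = -50 = -50 deg
  cos(-50 deg) = 0.6428, sin(-50 deg) = -0.7660
  joint[1] = (0.0000, 0.0000) + 5.6 * (0.6428, -0.7660) = (0.0000 + 3.5996, 0.0000 + -4.2898) = (3.5996, -4.2898)
link 1: phi[1] = -50 + 180 = 130 deg
  cos(130 deg) = -0.6428, sin(130 deg) = 0.7660
  joint[2] = (3.5996, -4.2898) + 11.1 * (-0.6428, 0.7660) = (3.5996 + -7.1349, -4.2898 + 8.5031) = (-3.5353, 4.2132)
link 2: phi[2] = -50 + 180 + 30 = 160 deg
  cos(160 deg) = -0.9397, sin(160 deg) = 0.3420
  joint[3] = (-3.5353, 4.2132) + 4.2 * (-0.9397, 0.3420) = (-3.5353 + -3.9467, 4.2132 + 1.4365) = (-7.4820, 5.6497)
End effector: (-7.4820, 5.6497)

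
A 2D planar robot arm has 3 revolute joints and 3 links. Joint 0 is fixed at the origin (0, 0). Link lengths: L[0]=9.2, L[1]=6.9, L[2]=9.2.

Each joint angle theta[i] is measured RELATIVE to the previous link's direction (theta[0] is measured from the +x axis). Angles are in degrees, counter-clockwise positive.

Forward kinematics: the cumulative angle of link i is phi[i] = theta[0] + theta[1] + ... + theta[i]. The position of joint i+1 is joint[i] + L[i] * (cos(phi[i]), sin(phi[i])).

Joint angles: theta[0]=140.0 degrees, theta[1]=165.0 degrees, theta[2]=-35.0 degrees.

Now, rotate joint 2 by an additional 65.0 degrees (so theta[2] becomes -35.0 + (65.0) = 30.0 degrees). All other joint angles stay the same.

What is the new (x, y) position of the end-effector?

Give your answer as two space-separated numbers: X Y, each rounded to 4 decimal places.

Answer: 5.2481 -3.6266

Derivation:
joint[0] = (0.0000, 0.0000)  (base)
link 0: phi[0] = 140 = 140 deg
  cos(140 deg) = -0.7660, sin(140 deg) = 0.6428
  joint[1] = (0.0000, 0.0000) + 9.2 * (-0.7660, 0.6428) = (0.0000 + -7.0476, 0.0000 + 5.9136) = (-7.0476, 5.9136)
link 1: phi[1] = 140 + 165 = 305 deg
  cos(305 deg) = 0.5736, sin(305 deg) = -0.8192
  joint[2] = (-7.0476, 5.9136) + 6.9 * (0.5736, -0.8192) = (-7.0476 + 3.9577, 5.9136 + -5.6521) = (-3.0899, 0.2615)
link 2: phi[2] = 140 + 165 + 30 = 335 deg
  cos(335 deg) = 0.9063, sin(335 deg) = -0.4226
  joint[3] = (-3.0899, 0.2615) + 9.2 * (0.9063, -0.4226) = (-3.0899 + 8.3380, 0.2615 + -3.8881) = (5.2481, -3.6266)
End effector: (5.2481, -3.6266)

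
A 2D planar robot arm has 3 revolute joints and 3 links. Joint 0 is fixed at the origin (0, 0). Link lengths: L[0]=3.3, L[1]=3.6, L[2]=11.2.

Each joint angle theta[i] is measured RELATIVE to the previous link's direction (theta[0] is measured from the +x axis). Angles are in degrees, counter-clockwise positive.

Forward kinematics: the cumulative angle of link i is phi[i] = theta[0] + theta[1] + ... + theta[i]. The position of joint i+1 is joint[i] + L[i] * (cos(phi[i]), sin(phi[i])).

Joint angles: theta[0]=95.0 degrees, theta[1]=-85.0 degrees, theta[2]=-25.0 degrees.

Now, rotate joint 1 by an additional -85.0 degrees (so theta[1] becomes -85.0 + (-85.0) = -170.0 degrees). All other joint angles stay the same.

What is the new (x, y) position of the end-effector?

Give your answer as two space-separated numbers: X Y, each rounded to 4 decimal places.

Answer: -1.3007 -11.2197

Derivation:
joint[0] = (0.0000, 0.0000)  (base)
link 0: phi[0] = 95 = 95 deg
  cos(95 deg) = -0.0872, sin(95 deg) = 0.9962
  joint[1] = (0.0000, 0.0000) + 3.3 * (-0.0872, 0.9962) = (0.0000 + -0.2876, 0.0000 + 3.2874) = (-0.2876, 3.2874)
link 1: phi[1] = 95 + -170 = -75 deg
  cos(-75 deg) = 0.2588, sin(-75 deg) = -0.9659
  joint[2] = (-0.2876, 3.2874) + 3.6 * (0.2588, -0.9659) = (-0.2876 + 0.9317, 3.2874 + -3.4773) = (0.6441, -0.1899)
link 2: phi[2] = 95 + -170 + -25 = -100 deg
  cos(-100 deg) = -0.1736, sin(-100 deg) = -0.9848
  joint[3] = (0.6441, -0.1899) + 11.2 * (-0.1736, -0.9848) = (0.6441 + -1.9449, -0.1899 + -11.0298) = (-1.3007, -11.2197)
End effector: (-1.3007, -11.2197)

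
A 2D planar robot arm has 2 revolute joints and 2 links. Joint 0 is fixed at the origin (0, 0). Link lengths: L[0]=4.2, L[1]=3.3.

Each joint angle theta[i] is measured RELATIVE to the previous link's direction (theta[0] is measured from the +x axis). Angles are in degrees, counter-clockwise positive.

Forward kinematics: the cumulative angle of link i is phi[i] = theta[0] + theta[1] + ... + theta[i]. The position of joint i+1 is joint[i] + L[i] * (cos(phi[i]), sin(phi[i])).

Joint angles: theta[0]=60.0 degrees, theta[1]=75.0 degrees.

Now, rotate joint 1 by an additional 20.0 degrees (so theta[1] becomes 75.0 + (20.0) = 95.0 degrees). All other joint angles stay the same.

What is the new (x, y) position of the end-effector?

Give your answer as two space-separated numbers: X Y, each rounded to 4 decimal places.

joint[0] = (0.0000, 0.0000)  (base)
link 0: phi[0] = 60 = 60 deg
  cos(60 deg) = 0.5000, sin(60 deg) = 0.8660
  joint[1] = (0.0000, 0.0000) + 4.2 * (0.5000, 0.8660) = (0.0000 + 2.1000, 0.0000 + 3.6373) = (2.1000, 3.6373)
link 1: phi[1] = 60 + 95 = 155 deg
  cos(155 deg) = -0.9063, sin(155 deg) = 0.4226
  joint[2] = (2.1000, 3.6373) + 3.3 * (-0.9063, 0.4226) = (2.1000 + -2.9908, 3.6373 + 1.3946) = (-0.8908, 5.0319)
End effector: (-0.8908, 5.0319)

Answer: -0.8908 5.0319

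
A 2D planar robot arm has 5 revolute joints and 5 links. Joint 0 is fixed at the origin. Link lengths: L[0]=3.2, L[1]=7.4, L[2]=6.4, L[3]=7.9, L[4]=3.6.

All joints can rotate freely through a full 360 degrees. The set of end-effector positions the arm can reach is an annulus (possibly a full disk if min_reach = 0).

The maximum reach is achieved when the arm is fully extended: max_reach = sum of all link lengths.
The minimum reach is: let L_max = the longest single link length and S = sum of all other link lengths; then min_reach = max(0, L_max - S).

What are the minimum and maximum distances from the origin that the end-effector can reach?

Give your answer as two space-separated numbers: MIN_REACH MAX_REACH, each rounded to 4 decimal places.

Link lengths: [3.2, 7.4, 6.4, 7.9, 3.6]
max_reach = 3.2 + 7.4 + 6.4 + 7.9 + 3.6 = 28.5
L_max = max([3.2, 7.4, 6.4, 7.9, 3.6]) = 7.9
S (sum of others) = 28.5 - 7.9 = 20.6
min_reach = max(0, 7.9 - 20.6) = max(0, -12.7) = 0

Answer: 0.0000 28.5000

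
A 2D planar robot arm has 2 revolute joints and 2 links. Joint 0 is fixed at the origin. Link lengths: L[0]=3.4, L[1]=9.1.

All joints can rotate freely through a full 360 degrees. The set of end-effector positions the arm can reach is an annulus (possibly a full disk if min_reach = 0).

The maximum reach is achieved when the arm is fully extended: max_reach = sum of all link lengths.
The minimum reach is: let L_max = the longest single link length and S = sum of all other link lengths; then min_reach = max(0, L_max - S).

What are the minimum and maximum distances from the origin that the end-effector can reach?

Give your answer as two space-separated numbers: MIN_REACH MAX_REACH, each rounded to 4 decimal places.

Link lengths: [3.4, 9.1]
max_reach = 3.4 + 9.1 = 12.5
L_max = max([3.4, 9.1]) = 9.1
S (sum of others) = 12.5 - 9.1 = 3.4
min_reach = max(0, 9.1 - 3.4) = max(0, 5.7) = 5.7

Answer: 5.7000 12.5000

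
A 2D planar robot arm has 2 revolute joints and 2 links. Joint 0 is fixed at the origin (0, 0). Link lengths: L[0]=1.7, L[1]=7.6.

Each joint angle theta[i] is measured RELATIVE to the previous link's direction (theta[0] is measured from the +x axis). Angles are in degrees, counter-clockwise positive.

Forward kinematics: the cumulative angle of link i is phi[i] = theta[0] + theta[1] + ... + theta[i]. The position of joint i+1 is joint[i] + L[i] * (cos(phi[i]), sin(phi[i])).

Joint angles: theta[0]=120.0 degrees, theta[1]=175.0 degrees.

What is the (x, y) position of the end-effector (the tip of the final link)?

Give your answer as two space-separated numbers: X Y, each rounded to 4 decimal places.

Answer: 2.3619 -5.4157

Derivation:
joint[0] = (0.0000, 0.0000)  (base)
link 0: phi[0] = 120 = 120 deg
  cos(120 deg) = -0.5000, sin(120 deg) = 0.8660
  joint[1] = (0.0000, 0.0000) + 1.7 * (-0.5000, 0.8660) = (0.0000 + -0.8500, 0.0000 + 1.4722) = (-0.8500, 1.4722)
link 1: phi[1] = 120 + 175 = 295 deg
  cos(295 deg) = 0.4226, sin(295 deg) = -0.9063
  joint[2] = (-0.8500, 1.4722) + 7.6 * (0.4226, -0.9063) = (-0.8500 + 3.2119, 1.4722 + -6.8879) = (2.3619, -5.4157)
End effector: (2.3619, -5.4157)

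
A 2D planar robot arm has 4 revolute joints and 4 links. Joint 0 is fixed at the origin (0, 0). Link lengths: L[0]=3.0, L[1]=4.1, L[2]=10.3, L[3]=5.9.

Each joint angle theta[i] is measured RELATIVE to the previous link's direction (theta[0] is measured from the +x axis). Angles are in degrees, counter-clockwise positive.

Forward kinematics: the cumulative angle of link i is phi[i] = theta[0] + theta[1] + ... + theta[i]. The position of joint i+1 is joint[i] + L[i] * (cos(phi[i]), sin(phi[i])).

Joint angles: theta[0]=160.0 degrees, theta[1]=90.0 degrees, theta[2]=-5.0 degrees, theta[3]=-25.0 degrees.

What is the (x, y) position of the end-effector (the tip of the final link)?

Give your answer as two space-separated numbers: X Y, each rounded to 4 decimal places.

joint[0] = (0.0000, 0.0000)  (base)
link 0: phi[0] = 160 = 160 deg
  cos(160 deg) = -0.9397, sin(160 deg) = 0.3420
  joint[1] = (0.0000, 0.0000) + 3 * (-0.9397, 0.3420) = (0.0000 + -2.8191, 0.0000 + 1.0261) = (-2.8191, 1.0261)
link 1: phi[1] = 160 + 90 = 250 deg
  cos(250 deg) = -0.3420, sin(250 deg) = -0.9397
  joint[2] = (-2.8191, 1.0261) + 4.1 * (-0.3420, -0.9397) = (-2.8191 + -1.4023, 1.0261 + -3.8527) = (-4.2214, -2.8267)
link 2: phi[2] = 160 + 90 + -5 = 245 deg
  cos(245 deg) = -0.4226, sin(245 deg) = -0.9063
  joint[3] = (-4.2214, -2.8267) + 10.3 * (-0.4226, -0.9063) = (-4.2214 + -4.3530, -2.8267 + -9.3350) = (-8.5743, -12.1616)
link 3: phi[3] = 160 + 90 + -5 + -25 = 220 deg
  cos(220 deg) = -0.7660, sin(220 deg) = -0.6428
  joint[4] = (-8.5743, -12.1616) + 5.9 * (-0.7660, -0.6428) = (-8.5743 + -4.5197, -12.1616 + -3.7924) = (-13.0940, -15.9541)
End effector: (-13.0940, -15.9541)

Answer: -13.0940 -15.9541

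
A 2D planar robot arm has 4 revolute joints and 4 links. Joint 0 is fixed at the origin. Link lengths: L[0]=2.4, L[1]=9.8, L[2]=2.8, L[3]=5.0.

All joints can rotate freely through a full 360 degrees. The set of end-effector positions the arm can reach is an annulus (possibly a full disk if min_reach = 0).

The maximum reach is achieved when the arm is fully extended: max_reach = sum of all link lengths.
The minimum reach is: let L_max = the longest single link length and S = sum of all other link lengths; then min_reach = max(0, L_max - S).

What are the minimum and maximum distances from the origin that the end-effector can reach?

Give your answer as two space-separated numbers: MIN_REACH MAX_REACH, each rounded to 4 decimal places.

Answer: 0.0000 20.0000

Derivation:
Link lengths: [2.4, 9.8, 2.8, 5.0]
max_reach = 2.4 + 9.8 + 2.8 + 5 = 20
L_max = max([2.4, 9.8, 2.8, 5.0]) = 9.8
S (sum of others) = 20 - 9.8 = 10.2
min_reach = max(0, 9.8 - 10.2) = max(0, -0.4) = 0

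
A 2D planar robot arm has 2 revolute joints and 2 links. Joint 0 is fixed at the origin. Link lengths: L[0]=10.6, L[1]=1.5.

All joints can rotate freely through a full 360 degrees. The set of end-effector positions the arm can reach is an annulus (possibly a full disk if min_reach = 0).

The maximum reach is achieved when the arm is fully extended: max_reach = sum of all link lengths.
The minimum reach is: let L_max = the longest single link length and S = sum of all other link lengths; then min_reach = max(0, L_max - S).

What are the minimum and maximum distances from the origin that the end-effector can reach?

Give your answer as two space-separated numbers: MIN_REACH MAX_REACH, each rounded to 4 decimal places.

Answer: 9.1000 12.1000

Derivation:
Link lengths: [10.6, 1.5]
max_reach = 10.6 + 1.5 = 12.1
L_max = max([10.6, 1.5]) = 10.6
S (sum of others) = 12.1 - 10.6 = 1.5
min_reach = max(0, 10.6 - 1.5) = max(0, 9.1) = 9.1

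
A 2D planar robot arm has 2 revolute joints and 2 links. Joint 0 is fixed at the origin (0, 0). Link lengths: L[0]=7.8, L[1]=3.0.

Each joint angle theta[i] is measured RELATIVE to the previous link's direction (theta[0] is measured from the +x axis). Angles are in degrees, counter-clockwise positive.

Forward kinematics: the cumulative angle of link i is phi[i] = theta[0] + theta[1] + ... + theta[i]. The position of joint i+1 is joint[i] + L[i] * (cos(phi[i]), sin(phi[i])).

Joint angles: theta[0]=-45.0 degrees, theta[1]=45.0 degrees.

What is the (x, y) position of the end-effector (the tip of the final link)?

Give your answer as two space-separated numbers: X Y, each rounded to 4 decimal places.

joint[0] = (0.0000, 0.0000)  (base)
link 0: phi[0] = -45 = -45 deg
  cos(-45 deg) = 0.7071, sin(-45 deg) = -0.7071
  joint[1] = (0.0000, 0.0000) + 7.8 * (0.7071, -0.7071) = (0.0000 + 5.5154, 0.0000 + -5.5154) = (5.5154, -5.5154)
link 1: phi[1] = -45 + 45 = 0 deg
  cos(0 deg) = 1.0000, sin(0 deg) = 0.0000
  joint[2] = (5.5154, -5.5154) + 3 * (1.0000, 0.0000) = (5.5154 + 3.0000, -5.5154 + 0.0000) = (8.5154, -5.5154)
End effector: (8.5154, -5.5154)

Answer: 8.5154 -5.5154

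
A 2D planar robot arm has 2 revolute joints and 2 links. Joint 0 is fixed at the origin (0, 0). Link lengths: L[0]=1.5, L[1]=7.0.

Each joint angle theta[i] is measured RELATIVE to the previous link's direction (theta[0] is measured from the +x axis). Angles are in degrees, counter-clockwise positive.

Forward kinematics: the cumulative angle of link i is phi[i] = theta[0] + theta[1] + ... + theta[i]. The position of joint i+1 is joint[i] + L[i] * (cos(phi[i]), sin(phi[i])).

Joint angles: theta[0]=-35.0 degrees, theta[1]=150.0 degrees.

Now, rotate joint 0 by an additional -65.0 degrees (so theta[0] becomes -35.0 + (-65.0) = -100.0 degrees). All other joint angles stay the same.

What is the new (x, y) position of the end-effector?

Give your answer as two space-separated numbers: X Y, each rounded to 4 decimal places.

Answer: 4.2390 3.8851

Derivation:
joint[0] = (0.0000, 0.0000)  (base)
link 0: phi[0] = -100 = -100 deg
  cos(-100 deg) = -0.1736, sin(-100 deg) = -0.9848
  joint[1] = (0.0000, 0.0000) + 1.5 * (-0.1736, -0.9848) = (0.0000 + -0.2605, 0.0000 + -1.4772) = (-0.2605, -1.4772)
link 1: phi[1] = -100 + 150 = 50 deg
  cos(50 deg) = 0.6428, sin(50 deg) = 0.7660
  joint[2] = (-0.2605, -1.4772) + 7 * (0.6428, 0.7660) = (-0.2605 + 4.4995, -1.4772 + 5.3623) = (4.2390, 3.8851)
End effector: (4.2390, 3.8851)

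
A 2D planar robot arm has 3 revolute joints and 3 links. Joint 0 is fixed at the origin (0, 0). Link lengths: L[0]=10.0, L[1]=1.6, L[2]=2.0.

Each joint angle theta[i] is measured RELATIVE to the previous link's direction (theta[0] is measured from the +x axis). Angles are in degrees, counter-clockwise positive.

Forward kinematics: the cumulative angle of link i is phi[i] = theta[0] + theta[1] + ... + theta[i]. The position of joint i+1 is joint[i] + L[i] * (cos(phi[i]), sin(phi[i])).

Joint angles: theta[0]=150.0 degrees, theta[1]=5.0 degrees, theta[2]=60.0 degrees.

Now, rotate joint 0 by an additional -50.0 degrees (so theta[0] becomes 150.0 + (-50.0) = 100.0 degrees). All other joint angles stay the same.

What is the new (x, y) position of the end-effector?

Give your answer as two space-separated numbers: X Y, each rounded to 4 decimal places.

Answer: -4.0824 11.9112

Derivation:
joint[0] = (0.0000, 0.0000)  (base)
link 0: phi[0] = 100 = 100 deg
  cos(100 deg) = -0.1736, sin(100 deg) = 0.9848
  joint[1] = (0.0000, 0.0000) + 10 * (-0.1736, 0.9848) = (0.0000 + -1.7365, 0.0000 + 9.8481) = (-1.7365, 9.8481)
link 1: phi[1] = 100 + 5 = 105 deg
  cos(105 deg) = -0.2588, sin(105 deg) = 0.9659
  joint[2] = (-1.7365, 9.8481) + 1.6 * (-0.2588, 0.9659) = (-1.7365 + -0.4141, 9.8481 + 1.5455) = (-2.1506, 11.3936)
link 2: phi[2] = 100 + 5 + 60 = 165 deg
  cos(165 deg) = -0.9659, sin(165 deg) = 0.2588
  joint[3] = (-2.1506, 11.3936) + 2 * (-0.9659, 0.2588) = (-2.1506 + -1.9319, 11.3936 + 0.5176) = (-4.0824, 11.9112)
End effector: (-4.0824, 11.9112)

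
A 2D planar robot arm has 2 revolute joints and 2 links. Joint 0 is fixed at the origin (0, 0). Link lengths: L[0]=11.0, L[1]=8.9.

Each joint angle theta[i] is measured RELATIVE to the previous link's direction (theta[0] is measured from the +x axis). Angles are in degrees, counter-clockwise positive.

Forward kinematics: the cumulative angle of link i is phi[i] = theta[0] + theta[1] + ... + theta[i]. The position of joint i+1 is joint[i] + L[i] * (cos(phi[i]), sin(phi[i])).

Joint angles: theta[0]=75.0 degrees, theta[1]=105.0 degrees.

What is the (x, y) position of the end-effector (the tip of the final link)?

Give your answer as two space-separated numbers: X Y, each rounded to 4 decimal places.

Answer: -6.0530 10.6252

Derivation:
joint[0] = (0.0000, 0.0000)  (base)
link 0: phi[0] = 75 = 75 deg
  cos(75 deg) = 0.2588, sin(75 deg) = 0.9659
  joint[1] = (0.0000, 0.0000) + 11 * (0.2588, 0.9659) = (0.0000 + 2.8470, 0.0000 + 10.6252) = (2.8470, 10.6252)
link 1: phi[1] = 75 + 105 = 180 deg
  cos(180 deg) = -1.0000, sin(180 deg) = 0.0000
  joint[2] = (2.8470, 10.6252) + 8.9 * (-1.0000, 0.0000) = (2.8470 + -8.9000, 10.6252 + 0.0000) = (-6.0530, 10.6252)
End effector: (-6.0530, 10.6252)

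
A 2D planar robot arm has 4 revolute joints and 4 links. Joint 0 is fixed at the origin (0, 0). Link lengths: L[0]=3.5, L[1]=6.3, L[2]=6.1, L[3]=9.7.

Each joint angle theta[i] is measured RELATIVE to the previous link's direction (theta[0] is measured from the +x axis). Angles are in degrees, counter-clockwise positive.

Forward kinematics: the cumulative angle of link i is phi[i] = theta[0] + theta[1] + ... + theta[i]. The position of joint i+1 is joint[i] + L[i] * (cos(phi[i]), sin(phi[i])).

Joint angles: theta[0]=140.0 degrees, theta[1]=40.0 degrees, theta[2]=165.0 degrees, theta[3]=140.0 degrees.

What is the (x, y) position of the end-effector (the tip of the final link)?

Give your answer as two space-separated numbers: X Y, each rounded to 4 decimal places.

joint[0] = (0.0000, 0.0000)  (base)
link 0: phi[0] = 140 = 140 deg
  cos(140 deg) = -0.7660, sin(140 deg) = 0.6428
  joint[1] = (0.0000, 0.0000) + 3.5 * (-0.7660, 0.6428) = (0.0000 + -2.6812, 0.0000 + 2.2498) = (-2.6812, 2.2498)
link 1: phi[1] = 140 + 40 = 180 deg
  cos(180 deg) = -1.0000, sin(180 deg) = 0.0000
  joint[2] = (-2.6812, 2.2498) + 6.3 * (-1.0000, 0.0000) = (-2.6812 + -6.3000, 2.2498 + 0.0000) = (-8.9812, 2.2498)
link 2: phi[2] = 140 + 40 + 165 = 345 deg
  cos(345 deg) = 0.9659, sin(345 deg) = -0.2588
  joint[3] = (-8.9812, 2.2498) + 6.1 * (0.9659, -0.2588) = (-8.9812 + 5.8921, 2.2498 + -1.5788) = (-3.0890, 0.6710)
link 3: phi[3] = 140 + 40 + 165 + 140 = 485 deg
  cos(485 deg) = -0.5736, sin(485 deg) = 0.8192
  joint[4] = (-3.0890, 0.6710) + 9.7 * (-0.5736, 0.8192) = (-3.0890 + -5.5637, 0.6710 + 7.9458) = (-8.6527, 8.6167)
End effector: (-8.6527, 8.6167)

Answer: -8.6527 8.6167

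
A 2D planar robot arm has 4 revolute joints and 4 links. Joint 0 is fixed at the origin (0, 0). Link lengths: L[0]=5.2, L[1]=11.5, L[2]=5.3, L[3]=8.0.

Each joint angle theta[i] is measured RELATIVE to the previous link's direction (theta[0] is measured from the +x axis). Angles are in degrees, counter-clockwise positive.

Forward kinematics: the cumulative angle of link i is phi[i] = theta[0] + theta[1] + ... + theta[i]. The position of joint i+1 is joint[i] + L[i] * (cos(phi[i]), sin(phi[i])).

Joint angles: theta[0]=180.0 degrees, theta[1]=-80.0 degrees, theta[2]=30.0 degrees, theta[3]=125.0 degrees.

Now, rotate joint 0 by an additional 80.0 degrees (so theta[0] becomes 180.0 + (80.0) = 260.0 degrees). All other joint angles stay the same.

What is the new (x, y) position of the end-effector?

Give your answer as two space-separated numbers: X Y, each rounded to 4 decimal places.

joint[0] = (0.0000, 0.0000)  (base)
link 0: phi[0] = 260 = 260 deg
  cos(260 deg) = -0.1736, sin(260 deg) = -0.9848
  joint[1] = (0.0000, 0.0000) + 5.2 * (-0.1736, -0.9848) = (0.0000 + -0.9030, 0.0000 + -5.1210) = (-0.9030, -5.1210)
link 1: phi[1] = 260 + -80 = 180 deg
  cos(180 deg) = -1.0000, sin(180 deg) = 0.0000
  joint[2] = (-0.9030, -5.1210) + 11.5 * (-1.0000, 0.0000) = (-0.9030 + -11.5000, -5.1210 + 0.0000) = (-12.4030, -5.1210)
link 2: phi[2] = 260 + -80 + 30 = 210 deg
  cos(210 deg) = -0.8660, sin(210 deg) = -0.5000
  joint[3] = (-12.4030, -5.1210) + 5.3 * (-0.8660, -0.5000) = (-12.4030 + -4.5899, -5.1210 + -2.6500) = (-16.9929, -7.7710)
link 3: phi[3] = 260 + -80 + 30 + 125 = 335 deg
  cos(335 deg) = 0.9063, sin(335 deg) = -0.4226
  joint[4] = (-16.9929, -7.7710) + 8 * (0.9063, -0.4226) = (-16.9929 + 7.2505, -7.7710 + -3.3809) = (-9.7424, -11.1519)
End effector: (-9.7424, -11.1519)

Answer: -9.7424 -11.1519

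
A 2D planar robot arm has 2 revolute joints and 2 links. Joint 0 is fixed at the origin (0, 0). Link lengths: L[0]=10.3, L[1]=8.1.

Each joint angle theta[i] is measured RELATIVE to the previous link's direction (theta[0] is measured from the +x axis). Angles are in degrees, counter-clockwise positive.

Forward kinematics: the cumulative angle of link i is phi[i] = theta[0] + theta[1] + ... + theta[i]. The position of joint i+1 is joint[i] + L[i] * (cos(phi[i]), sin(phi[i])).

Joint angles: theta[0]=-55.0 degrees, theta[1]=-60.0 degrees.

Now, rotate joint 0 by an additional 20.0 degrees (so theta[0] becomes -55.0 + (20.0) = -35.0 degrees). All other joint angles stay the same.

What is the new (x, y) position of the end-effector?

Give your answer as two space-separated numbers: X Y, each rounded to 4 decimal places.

joint[0] = (0.0000, 0.0000)  (base)
link 0: phi[0] = -35 = -35 deg
  cos(-35 deg) = 0.8192, sin(-35 deg) = -0.5736
  joint[1] = (0.0000, 0.0000) + 10.3 * (0.8192, -0.5736) = (0.0000 + 8.4373, 0.0000 + -5.9078) = (8.4373, -5.9078)
link 1: phi[1] = -35 + -60 = -95 deg
  cos(-95 deg) = -0.0872, sin(-95 deg) = -0.9962
  joint[2] = (8.4373, -5.9078) + 8.1 * (-0.0872, -0.9962) = (8.4373 + -0.7060, -5.9078 + -8.0692) = (7.7313, -13.9770)
End effector: (7.7313, -13.9770)

Answer: 7.7313 -13.9770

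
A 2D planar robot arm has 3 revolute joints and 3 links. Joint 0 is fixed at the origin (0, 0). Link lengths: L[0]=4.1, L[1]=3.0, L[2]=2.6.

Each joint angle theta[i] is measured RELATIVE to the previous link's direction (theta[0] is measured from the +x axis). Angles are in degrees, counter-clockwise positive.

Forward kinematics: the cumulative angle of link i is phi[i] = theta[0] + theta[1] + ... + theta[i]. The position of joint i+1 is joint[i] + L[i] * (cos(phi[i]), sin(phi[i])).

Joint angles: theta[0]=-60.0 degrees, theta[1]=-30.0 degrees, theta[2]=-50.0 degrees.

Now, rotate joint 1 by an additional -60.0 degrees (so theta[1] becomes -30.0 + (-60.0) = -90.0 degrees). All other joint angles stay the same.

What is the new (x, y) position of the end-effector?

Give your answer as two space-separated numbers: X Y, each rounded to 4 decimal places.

joint[0] = (0.0000, 0.0000)  (base)
link 0: phi[0] = -60 = -60 deg
  cos(-60 deg) = 0.5000, sin(-60 deg) = -0.8660
  joint[1] = (0.0000, 0.0000) + 4.1 * (0.5000, -0.8660) = (0.0000 + 2.0500, 0.0000 + -3.5507) = (2.0500, -3.5507)
link 1: phi[1] = -60 + -90 = -150 deg
  cos(-150 deg) = -0.8660, sin(-150 deg) = -0.5000
  joint[2] = (2.0500, -3.5507) + 3 * (-0.8660, -0.5000) = (2.0500 + -2.5981, -3.5507 + -1.5000) = (-0.5481, -5.0507)
link 2: phi[2] = -60 + -90 + -50 = -200 deg
  cos(-200 deg) = -0.9397, sin(-200 deg) = 0.3420
  joint[3] = (-0.5481, -5.0507) + 2.6 * (-0.9397, 0.3420) = (-0.5481 + -2.4432, -5.0507 + 0.8893) = (-2.9913, -4.1615)
End effector: (-2.9913, -4.1615)

Answer: -2.9913 -4.1615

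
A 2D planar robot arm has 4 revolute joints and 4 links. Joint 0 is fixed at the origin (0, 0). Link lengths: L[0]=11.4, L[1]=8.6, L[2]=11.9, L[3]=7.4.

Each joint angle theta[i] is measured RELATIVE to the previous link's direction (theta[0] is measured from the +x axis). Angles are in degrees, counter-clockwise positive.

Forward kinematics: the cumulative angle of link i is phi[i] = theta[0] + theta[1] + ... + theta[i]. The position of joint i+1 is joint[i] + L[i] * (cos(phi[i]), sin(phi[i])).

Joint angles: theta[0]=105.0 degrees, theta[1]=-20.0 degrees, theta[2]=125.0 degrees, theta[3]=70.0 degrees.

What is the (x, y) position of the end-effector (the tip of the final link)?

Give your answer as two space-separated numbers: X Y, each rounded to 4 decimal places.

joint[0] = (0.0000, 0.0000)  (base)
link 0: phi[0] = 105 = 105 deg
  cos(105 deg) = -0.2588, sin(105 deg) = 0.9659
  joint[1] = (0.0000, 0.0000) + 11.4 * (-0.2588, 0.9659) = (0.0000 + -2.9505, 0.0000 + 11.0116) = (-2.9505, 11.0116)
link 1: phi[1] = 105 + -20 = 85 deg
  cos(85 deg) = 0.0872, sin(85 deg) = 0.9962
  joint[2] = (-2.9505, 11.0116) + 8.6 * (0.0872, 0.9962) = (-2.9505 + 0.7495, 11.0116 + 8.5673) = (-2.2010, 19.5788)
link 2: phi[2] = 105 + -20 + 125 = 210 deg
  cos(210 deg) = -0.8660, sin(210 deg) = -0.5000
  joint[3] = (-2.2010, 19.5788) + 11.9 * (-0.8660, -0.5000) = (-2.2010 + -10.3057, 19.5788 + -5.9500) = (-12.5067, 13.6288)
link 3: phi[3] = 105 + -20 + 125 + 70 = 280 deg
  cos(280 deg) = 0.1736, sin(280 deg) = -0.9848
  joint[4] = (-12.5067, 13.6288) + 7.4 * (0.1736, -0.9848) = (-12.5067 + 1.2850, 13.6288 + -7.2876) = (-11.2217, 6.3413)
End effector: (-11.2217, 6.3413)

Answer: -11.2217 6.3413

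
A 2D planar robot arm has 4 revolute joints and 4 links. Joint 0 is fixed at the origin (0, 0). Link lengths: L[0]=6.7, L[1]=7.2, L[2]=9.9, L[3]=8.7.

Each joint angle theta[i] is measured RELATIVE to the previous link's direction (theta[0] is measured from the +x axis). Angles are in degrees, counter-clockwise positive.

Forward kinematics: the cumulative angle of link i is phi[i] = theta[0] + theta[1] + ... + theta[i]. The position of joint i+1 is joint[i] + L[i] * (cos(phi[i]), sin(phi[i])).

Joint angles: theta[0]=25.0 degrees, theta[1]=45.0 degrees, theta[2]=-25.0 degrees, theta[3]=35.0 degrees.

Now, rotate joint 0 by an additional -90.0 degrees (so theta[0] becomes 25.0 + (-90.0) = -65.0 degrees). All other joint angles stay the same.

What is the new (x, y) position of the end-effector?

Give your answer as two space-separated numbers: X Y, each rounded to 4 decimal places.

Answer: 25.1655 -17.0459

Derivation:
joint[0] = (0.0000, 0.0000)  (base)
link 0: phi[0] = -65 = -65 deg
  cos(-65 deg) = 0.4226, sin(-65 deg) = -0.9063
  joint[1] = (0.0000, 0.0000) + 6.7 * (0.4226, -0.9063) = (0.0000 + 2.8315, 0.0000 + -6.0723) = (2.8315, -6.0723)
link 1: phi[1] = -65 + 45 = -20 deg
  cos(-20 deg) = 0.9397, sin(-20 deg) = -0.3420
  joint[2] = (2.8315, -6.0723) + 7.2 * (0.9397, -0.3420) = (2.8315 + 6.7658, -6.0723 + -2.4625) = (9.5973, -8.5348)
link 2: phi[2] = -65 + 45 + -25 = -45 deg
  cos(-45 deg) = 0.7071, sin(-45 deg) = -0.7071
  joint[3] = (9.5973, -8.5348) + 9.9 * (0.7071, -0.7071) = (9.5973 + 7.0004, -8.5348 + -7.0004) = (16.5977, -15.5352)
link 3: phi[3] = -65 + 45 + -25 + 35 = -10 deg
  cos(-10 deg) = 0.9848, sin(-10 deg) = -0.1736
  joint[4] = (16.5977, -15.5352) + 8.7 * (0.9848, -0.1736) = (16.5977 + 8.5678, -15.5352 + -1.5107) = (25.1655, -17.0459)
End effector: (25.1655, -17.0459)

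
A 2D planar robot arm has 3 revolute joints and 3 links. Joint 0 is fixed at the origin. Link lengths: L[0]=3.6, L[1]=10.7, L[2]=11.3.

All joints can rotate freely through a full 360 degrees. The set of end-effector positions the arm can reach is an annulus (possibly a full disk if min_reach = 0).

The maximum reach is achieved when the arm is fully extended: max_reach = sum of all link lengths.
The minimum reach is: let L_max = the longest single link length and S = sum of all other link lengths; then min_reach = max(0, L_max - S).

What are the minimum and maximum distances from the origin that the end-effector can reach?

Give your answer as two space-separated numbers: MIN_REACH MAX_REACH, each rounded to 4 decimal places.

Link lengths: [3.6, 10.7, 11.3]
max_reach = 3.6 + 10.7 + 11.3 = 25.6
L_max = max([3.6, 10.7, 11.3]) = 11.3
S (sum of others) = 25.6 - 11.3 = 14.3
min_reach = max(0, 11.3 - 14.3) = max(0, -3) = 0

Answer: 0.0000 25.6000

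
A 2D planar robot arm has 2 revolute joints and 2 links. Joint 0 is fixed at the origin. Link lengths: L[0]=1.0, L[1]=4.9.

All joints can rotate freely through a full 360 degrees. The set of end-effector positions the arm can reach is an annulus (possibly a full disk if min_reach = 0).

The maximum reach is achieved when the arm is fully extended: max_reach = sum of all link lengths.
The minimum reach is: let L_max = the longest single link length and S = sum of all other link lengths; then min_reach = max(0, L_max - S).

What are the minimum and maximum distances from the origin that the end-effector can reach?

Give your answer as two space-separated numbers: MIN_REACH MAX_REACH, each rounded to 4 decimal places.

Answer: 3.9000 5.9000

Derivation:
Link lengths: [1.0, 4.9]
max_reach = 1 + 4.9 = 5.9
L_max = max([1.0, 4.9]) = 4.9
S (sum of others) = 5.9 - 4.9 = 1
min_reach = max(0, 4.9 - 1) = max(0, 3.9) = 3.9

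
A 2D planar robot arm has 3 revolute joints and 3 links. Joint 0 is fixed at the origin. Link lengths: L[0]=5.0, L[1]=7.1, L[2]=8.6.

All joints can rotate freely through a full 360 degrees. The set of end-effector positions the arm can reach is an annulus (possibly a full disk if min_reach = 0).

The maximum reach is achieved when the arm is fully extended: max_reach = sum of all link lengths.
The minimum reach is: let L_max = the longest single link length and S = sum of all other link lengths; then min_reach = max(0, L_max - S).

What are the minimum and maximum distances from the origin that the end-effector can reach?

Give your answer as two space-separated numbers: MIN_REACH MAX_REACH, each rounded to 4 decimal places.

Link lengths: [5.0, 7.1, 8.6]
max_reach = 5 + 7.1 + 8.6 = 20.7
L_max = max([5.0, 7.1, 8.6]) = 8.6
S (sum of others) = 20.7 - 8.6 = 12.1
min_reach = max(0, 8.6 - 12.1) = max(0, -3.5) = 0

Answer: 0.0000 20.7000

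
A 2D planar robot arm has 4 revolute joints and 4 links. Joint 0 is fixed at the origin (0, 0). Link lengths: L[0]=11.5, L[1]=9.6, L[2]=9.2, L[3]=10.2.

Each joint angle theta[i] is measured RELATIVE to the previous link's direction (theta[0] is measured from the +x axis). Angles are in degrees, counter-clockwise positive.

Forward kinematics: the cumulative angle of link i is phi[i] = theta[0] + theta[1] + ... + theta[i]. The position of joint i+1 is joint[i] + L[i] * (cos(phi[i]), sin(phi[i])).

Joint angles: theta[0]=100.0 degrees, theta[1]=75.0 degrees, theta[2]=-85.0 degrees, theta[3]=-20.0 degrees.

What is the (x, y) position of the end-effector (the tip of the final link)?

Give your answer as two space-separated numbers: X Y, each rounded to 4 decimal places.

joint[0] = (0.0000, 0.0000)  (base)
link 0: phi[0] = 100 = 100 deg
  cos(100 deg) = -0.1736, sin(100 deg) = 0.9848
  joint[1] = (0.0000, 0.0000) + 11.5 * (-0.1736, 0.9848) = (0.0000 + -1.9970, 0.0000 + 11.3253) = (-1.9970, 11.3253)
link 1: phi[1] = 100 + 75 = 175 deg
  cos(175 deg) = -0.9962, sin(175 deg) = 0.0872
  joint[2] = (-1.9970, 11.3253) + 9.6 * (-0.9962, 0.0872) = (-1.9970 + -9.5635, 11.3253 + 0.8367) = (-11.5604, 12.1620)
link 2: phi[2] = 100 + 75 + -85 = 90 deg
  cos(90 deg) = 0.0000, sin(90 deg) = 1.0000
  joint[3] = (-11.5604, 12.1620) + 9.2 * (0.0000, 1.0000) = (-11.5604 + 0.0000, 12.1620 + 9.2000) = (-11.5604, 21.3620)
link 3: phi[3] = 100 + 75 + -85 + -20 = 70 deg
  cos(70 deg) = 0.3420, sin(70 deg) = 0.9397
  joint[4] = (-11.5604, 21.3620) + 10.2 * (0.3420, 0.9397) = (-11.5604 + 3.4886, 21.3620 + 9.5849) = (-8.0718, 30.9468)
End effector: (-8.0718, 30.9468)

Answer: -8.0718 30.9468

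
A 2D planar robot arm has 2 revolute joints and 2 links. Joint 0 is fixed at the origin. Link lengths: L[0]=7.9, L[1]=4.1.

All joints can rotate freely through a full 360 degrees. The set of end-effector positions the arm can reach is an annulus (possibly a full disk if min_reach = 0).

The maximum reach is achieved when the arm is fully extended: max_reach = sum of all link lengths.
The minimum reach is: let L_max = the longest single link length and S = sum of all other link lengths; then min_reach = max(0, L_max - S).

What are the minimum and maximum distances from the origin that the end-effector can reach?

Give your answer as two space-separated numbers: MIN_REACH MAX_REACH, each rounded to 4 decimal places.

Answer: 3.8000 12.0000

Derivation:
Link lengths: [7.9, 4.1]
max_reach = 7.9 + 4.1 = 12
L_max = max([7.9, 4.1]) = 7.9
S (sum of others) = 12 - 7.9 = 4.1
min_reach = max(0, 7.9 - 4.1) = max(0, 3.8) = 3.8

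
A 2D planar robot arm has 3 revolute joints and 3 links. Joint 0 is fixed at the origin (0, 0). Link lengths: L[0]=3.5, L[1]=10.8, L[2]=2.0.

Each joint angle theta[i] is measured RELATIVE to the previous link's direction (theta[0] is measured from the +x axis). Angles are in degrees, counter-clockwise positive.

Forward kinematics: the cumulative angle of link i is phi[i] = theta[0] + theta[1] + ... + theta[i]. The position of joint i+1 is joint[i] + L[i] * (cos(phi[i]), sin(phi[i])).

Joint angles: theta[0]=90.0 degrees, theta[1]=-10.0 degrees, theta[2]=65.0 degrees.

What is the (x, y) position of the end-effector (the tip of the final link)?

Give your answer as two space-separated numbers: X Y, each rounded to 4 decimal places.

Answer: 0.2371 15.2831

Derivation:
joint[0] = (0.0000, 0.0000)  (base)
link 0: phi[0] = 90 = 90 deg
  cos(90 deg) = 0.0000, sin(90 deg) = 1.0000
  joint[1] = (0.0000, 0.0000) + 3.5 * (0.0000, 1.0000) = (0.0000 + 0.0000, 0.0000 + 3.5000) = (0.0000, 3.5000)
link 1: phi[1] = 90 + -10 = 80 deg
  cos(80 deg) = 0.1736, sin(80 deg) = 0.9848
  joint[2] = (0.0000, 3.5000) + 10.8 * (0.1736, 0.9848) = (0.0000 + 1.8754, 3.5000 + 10.6359) = (1.8754, 14.1359)
link 2: phi[2] = 90 + -10 + 65 = 145 deg
  cos(145 deg) = -0.8192, sin(145 deg) = 0.5736
  joint[3] = (1.8754, 14.1359) + 2 * (-0.8192, 0.5736) = (1.8754 + -1.6383, 14.1359 + 1.1472) = (0.2371, 15.2831)
End effector: (0.2371, 15.2831)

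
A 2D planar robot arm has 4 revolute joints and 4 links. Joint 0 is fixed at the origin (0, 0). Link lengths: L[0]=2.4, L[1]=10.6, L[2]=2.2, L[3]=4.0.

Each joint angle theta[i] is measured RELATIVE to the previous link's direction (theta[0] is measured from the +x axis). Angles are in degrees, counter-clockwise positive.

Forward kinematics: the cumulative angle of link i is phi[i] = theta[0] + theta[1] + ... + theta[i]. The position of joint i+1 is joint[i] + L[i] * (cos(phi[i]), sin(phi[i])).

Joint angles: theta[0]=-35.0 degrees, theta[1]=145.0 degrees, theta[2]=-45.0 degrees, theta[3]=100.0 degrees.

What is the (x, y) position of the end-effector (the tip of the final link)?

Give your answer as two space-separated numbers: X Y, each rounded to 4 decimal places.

joint[0] = (0.0000, 0.0000)  (base)
link 0: phi[0] = -35 = -35 deg
  cos(-35 deg) = 0.8192, sin(-35 deg) = -0.5736
  joint[1] = (0.0000, 0.0000) + 2.4 * (0.8192, -0.5736) = (0.0000 + 1.9660, 0.0000 + -1.3766) = (1.9660, -1.3766)
link 1: phi[1] = -35 + 145 = 110 deg
  cos(110 deg) = -0.3420, sin(110 deg) = 0.9397
  joint[2] = (1.9660, -1.3766) + 10.6 * (-0.3420, 0.9397) = (1.9660 + -3.6254, -1.3766 + 9.9607) = (-1.6594, 8.5842)
link 2: phi[2] = -35 + 145 + -45 = 65 deg
  cos(65 deg) = 0.4226, sin(65 deg) = 0.9063
  joint[3] = (-1.6594, 8.5842) + 2.2 * (0.4226, 0.9063) = (-1.6594 + 0.9298, 8.5842 + 1.9939) = (-0.7297, 10.5780)
link 3: phi[3] = -35 + 145 + -45 + 100 = 165 deg
  cos(165 deg) = -0.9659, sin(165 deg) = 0.2588
  joint[4] = (-0.7297, 10.5780) + 4 * (-0.9659, 0.2588) = (-0.7297 + -3.8637, 10.5780 + 1.0353) = (-4.5934, 11.6133)
End effector: (-4.5934, 11.6133)

Answer: -4.5934 11.6133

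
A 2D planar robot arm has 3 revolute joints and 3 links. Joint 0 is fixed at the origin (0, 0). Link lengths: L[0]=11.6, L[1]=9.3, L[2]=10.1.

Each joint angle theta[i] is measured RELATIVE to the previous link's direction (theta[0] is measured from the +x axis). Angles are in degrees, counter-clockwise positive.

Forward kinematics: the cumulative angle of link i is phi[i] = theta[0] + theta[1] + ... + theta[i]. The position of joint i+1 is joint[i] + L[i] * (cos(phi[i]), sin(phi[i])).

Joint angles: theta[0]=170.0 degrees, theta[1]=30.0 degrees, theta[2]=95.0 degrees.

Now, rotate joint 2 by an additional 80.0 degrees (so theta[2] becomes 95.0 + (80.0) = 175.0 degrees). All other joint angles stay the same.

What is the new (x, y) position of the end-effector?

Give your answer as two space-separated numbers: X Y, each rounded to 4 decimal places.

Answer: -10.4071 1.4476

Derivation:
joint[0] = (0.0000, 0.0000)  (base)
link 0: phi[0] = 170 = 170 deg
  cos(170 deg) = -0.9848, sin(170 deg) = 0.1736
  joint[1] = (0.0000, 0.0000) + 11.6 * (-0.9848, 0.1736) = (0.0000 + -11.4238, 0.0000 + 2.0143) = (-11.4238, 2.0143)
link 1: phi[1] = 170 + 30 = 200 deg
  cos(200 deg) = -0.9397, sin(200 deg) = -0.3420
  joint[2] = (-11.4238, 2.0143) + 9.3 * (-0.9397, -0.3420) = (-11.4238 + -8.7391, 2.0143 + -3.1808) = (-20.1629, -1.1665)
link 2: phi[2] = 170 + 30 + 175 = 375 deg
  cos(375 deg) = 0.9659, sin(375 deg) = 0.2588
  joint[3] = (-20.1629, -1.1665) + 10.1 * (0.9659, 0.2588) = (-20.1629 + 9.7559, -1.1665 + 2.6141) = (-10.4071, 1.4476)
End effector: (-10.4071, 1.4476)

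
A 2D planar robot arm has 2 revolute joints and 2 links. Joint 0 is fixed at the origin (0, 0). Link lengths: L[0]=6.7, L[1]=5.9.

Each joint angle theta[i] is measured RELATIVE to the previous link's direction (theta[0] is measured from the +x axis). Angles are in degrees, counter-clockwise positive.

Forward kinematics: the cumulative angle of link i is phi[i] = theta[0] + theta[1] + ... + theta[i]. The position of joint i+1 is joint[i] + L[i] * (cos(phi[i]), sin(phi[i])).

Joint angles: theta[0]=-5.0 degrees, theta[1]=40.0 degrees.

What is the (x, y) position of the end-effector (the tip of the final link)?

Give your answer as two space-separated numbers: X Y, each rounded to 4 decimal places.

joint[0] = (0.0000, 0.0000)  (base)
link 0: phi[0] = -5 = -5 deg
  cos(-5 deg) = 0.9962, sin(-5 deg) = -0.0872
  joint[1] = (0.0000, 0.0000) + 6.7 * (0.9962, -0.0872) = (0.0000 + 6.6745, 0.0000 + -0.5839) = (6.6745, -0.5839)
link 1: phi[1] = -5 + 40 = 35 deg
  cos(35 deg) = 0.8192, sin(35 deg) = 0.5736
  joint[2] = (6.6745, -0.5839) + 5.9 * (0.8192, 0.5736) = (6.6745 + 4.8330, -0.5839 + 3.3841) = (11.5075, 2.8002)
End effector: (11.5075, 2.8002)

Answer: 11.5075 2.8002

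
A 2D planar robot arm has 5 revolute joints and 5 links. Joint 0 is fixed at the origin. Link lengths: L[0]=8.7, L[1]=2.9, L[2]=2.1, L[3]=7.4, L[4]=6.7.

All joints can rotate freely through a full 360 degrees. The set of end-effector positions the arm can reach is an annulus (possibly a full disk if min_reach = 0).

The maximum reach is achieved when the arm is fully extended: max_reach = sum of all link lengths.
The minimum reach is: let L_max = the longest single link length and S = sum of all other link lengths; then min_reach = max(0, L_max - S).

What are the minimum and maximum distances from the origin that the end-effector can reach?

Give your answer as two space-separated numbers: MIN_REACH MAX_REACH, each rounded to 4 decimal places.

Link lengths: [8.7, 2.9, 2.1, 7.4, 6.7]
max_reach = 8.7 + 2.9 + 2.1 + 7.4 + 6.7 = 27.8
L_max = max([8.7, 2.9, 2.1, 7.4, 6.7]) = 8.7
S (sum of others) = 27.8 - 8.7 = 19.1
min_reach = max(0, 8.7 - 19.1) = max(0, -10.4) = 0

Answer: 0.0000 27.8000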